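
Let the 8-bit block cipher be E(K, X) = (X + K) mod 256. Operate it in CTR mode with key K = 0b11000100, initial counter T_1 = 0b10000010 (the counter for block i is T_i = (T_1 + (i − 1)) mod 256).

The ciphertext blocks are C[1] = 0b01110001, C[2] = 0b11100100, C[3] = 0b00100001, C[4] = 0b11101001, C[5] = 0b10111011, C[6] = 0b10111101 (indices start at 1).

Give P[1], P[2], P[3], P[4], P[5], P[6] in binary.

CTR decryption: S_i = E(K, T_i) where T_i is the counter for block i; P_i = C_i ⊕ S_i.
P[1]: T = 0b10000010, S = E(K, T) = 0b01000110; 0b01110001 ⊕ 0b01000110 = 0b00110111.
P[2]: T = 0b10000011, S = E(K, T) = 0b01000111; 0b11100100 ⊕ 0b01000111 = 0b10100011.
P[3]: T = 0b10000100, S = E(K, T) = 0b01001000; 0b00100001 ⊕ 0b01001000 = 0b01101001.
P[4]: T = 0b10000101, S = E(K, T) = 0b01001001; 0b11101001 ⊕ 0b01001001 = 0b10100000.
P[5]: T = 0b10000110, S = E(K, T) = 0b01001010; 0b10111011 ⊕ 0b01001010 = 0b11110001.
P[6]: T = 0b10000111, S = E(K, T) = 0b01001011; 0b10111101 ⊕ 0b01001011 = 0b11110110.

P[1] = 0b00110111, P[2] = 0b10100011, P[3] = 0b01101001, P[4] = 0b10100000, P[5] = 0b11110001, P[6] = 0b11110110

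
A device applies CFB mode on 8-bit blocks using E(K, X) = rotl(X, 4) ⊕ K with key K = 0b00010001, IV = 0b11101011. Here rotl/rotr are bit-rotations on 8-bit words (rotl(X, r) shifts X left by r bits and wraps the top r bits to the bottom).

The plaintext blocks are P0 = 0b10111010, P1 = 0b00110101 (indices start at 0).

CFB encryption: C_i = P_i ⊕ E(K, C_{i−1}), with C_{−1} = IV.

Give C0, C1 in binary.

C0 = 0b00010101, C1 = 0b01110101

C0: E(K, 0b11101011) = 0b10101111; 0b10111010 ⊕ 0b10101111 = 0b00010101.
C1: E(K, 0b00010101) = 0b01000000; 0b00110101 ⊕ 0b01000000 = 0b01110101.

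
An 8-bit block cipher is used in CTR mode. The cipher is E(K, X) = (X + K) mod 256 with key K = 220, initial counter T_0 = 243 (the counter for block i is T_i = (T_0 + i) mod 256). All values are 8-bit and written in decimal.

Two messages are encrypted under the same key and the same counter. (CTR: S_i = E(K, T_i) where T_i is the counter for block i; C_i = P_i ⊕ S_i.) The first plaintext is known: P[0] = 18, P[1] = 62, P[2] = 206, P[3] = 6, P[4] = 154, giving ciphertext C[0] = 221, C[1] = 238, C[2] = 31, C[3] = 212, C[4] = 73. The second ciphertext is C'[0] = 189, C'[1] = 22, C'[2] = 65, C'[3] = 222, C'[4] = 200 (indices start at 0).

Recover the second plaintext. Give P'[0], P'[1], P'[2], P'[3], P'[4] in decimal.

P'[0] = 114, P'[1] = 198, P'[2] = 144, P'[3] = 12, P'[4] = 27

In CTR with a reused counter, both messages share the same keystream S_i, so C_i ⊕ C'_i = P_i ⊕ P'_i and thus P'_i = P_i ⊕ C_i ⊕ C'_i.
P'[0]: 18 ⊕ 221 ⊕ 189 = 114.
P'[1]: 62 ⊕ 238 ⊕ 22 = 198.
P'[2]: 206 ⊕ 31 ⊕ 65 = 144.
P'[3]: 6 ⊕ 212 ⊕ 222 = 12.
P'[4]: 154 ⊕ 73 ⊕ 200 = 27.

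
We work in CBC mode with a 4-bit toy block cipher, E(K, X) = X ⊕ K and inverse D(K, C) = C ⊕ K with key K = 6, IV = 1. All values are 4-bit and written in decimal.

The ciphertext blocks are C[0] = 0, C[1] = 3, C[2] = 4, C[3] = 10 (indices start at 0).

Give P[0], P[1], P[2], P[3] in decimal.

P[0] = 7, P[1] = 5, P[2] = 1, P[3] = 8

CBC decryption: P_i = D(K, C_i) ⊕ C_{i−1}, with C_{−1} = IV.
P[0]: D(K, 0) = 6; 6 ⊕ 1 = 7.
P[1]: D(K, 3) = 5; 5 ⊕ 0 = 5.
P[2]: D(K, 4) = 2; 2 ⊕ 3 = 1.
P[3]: D(K, 10) = 12; 12 ⊕ 4 = 8.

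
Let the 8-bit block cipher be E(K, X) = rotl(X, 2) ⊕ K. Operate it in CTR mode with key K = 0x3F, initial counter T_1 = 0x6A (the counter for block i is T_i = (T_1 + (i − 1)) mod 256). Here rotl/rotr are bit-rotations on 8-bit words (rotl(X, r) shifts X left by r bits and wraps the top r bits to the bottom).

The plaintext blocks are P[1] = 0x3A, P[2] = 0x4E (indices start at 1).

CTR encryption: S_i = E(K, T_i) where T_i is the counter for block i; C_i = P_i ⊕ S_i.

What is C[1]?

C[1]: T = 0x6A, S = E(K, T) = 0x96; 0x3A ⊕ 0x96 = 0xAC.

C[1] = 0xAC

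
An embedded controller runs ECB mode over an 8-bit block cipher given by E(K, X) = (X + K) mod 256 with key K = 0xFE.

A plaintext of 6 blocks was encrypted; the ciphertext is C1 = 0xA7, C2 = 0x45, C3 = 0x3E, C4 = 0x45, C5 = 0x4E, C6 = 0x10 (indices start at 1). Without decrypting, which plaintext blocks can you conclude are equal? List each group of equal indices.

P2 = P4

ECB encrypts each block independently with the same key, so equal ciphertext blocks imply equal plaintext blocks.
C2 = C4 = 0x45, so P2 = P4.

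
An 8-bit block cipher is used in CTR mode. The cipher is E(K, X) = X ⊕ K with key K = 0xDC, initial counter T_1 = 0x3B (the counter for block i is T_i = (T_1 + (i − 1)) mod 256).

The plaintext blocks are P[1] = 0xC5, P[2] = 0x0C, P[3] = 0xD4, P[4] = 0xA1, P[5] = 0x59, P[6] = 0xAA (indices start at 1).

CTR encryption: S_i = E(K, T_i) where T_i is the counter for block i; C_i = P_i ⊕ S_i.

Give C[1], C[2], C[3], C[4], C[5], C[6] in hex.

C[1] = 0x22, C[2] = 0xEC, C[3] = 0x35, C[4] = 0x43, C[5] = 0xBA, C[6] = 0x36

C[1]: T = 0x3B, S = E(K, T) = 0xE7; 0xC5 ⊕ 0xE7 = 0x22.
C[2]: T = 0x3C, S = E(K, T) = 0xE0; 0x0C ⊕ 0xE0 = 0xEC.
C[3]: T = 0x3D, S = E(K, T) = 0xE1; 0xD4 ⊕ 0xE1 = 0x35.
C[4]: T = 0x3E, S = E(K, T) = 0xE2; 0xA1 ⊕ 0xE2 = 0x43.
C[5]: T = 0x3F, S = E(K, T) = 0xE3; 0x59 ⊕ 0xE3 = 0xBA.
C[6]: T = 0x40, S = E(K, T) = 0x9C; 0xAA ⊕ 0x9C = 0x36.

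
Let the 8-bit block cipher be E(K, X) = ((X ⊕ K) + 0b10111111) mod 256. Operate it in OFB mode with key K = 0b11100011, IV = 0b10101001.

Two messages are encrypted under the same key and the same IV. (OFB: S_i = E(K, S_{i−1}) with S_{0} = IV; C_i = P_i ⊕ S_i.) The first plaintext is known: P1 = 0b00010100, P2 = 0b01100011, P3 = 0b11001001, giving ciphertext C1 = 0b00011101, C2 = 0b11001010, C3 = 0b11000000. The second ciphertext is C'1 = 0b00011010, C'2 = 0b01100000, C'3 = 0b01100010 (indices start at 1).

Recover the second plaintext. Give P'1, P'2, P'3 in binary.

P'1 = 0b00010011, P'2 = 0b11001001, P'3 = 0b01101011

In OFB with a reused IV, both messages share the same keystream S_i, so C_i ⊕ C'_i = P_i ⊕ P'_i and thus P'_i = P_i ⊕ C_i ⊕ C'_i.
P'1: 0b00010100 ⊕ 0b00011101 ⊕ 0b00011010 = 0b00010011.
P'2: 0b01100011 ⊕ 0b11001010 ⊕ 0b01100000 = 0b11001001.
P'3: 0b11001001 ⊕ 0b11000000 ⊕ 0b01100010 = 0b01101011.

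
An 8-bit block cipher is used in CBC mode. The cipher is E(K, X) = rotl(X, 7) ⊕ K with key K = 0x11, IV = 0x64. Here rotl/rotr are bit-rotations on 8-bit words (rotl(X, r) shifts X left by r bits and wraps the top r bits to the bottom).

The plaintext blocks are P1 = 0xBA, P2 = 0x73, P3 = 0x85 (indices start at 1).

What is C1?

C1 = 0x7E

CBC encryption: C_i = E(K, P_i ⊕ C_{i−1}), with C_{0} = IV.
C1: P1 ⊕ 0x64 = 0xDE; E(K, 0xDE) = 0x7E.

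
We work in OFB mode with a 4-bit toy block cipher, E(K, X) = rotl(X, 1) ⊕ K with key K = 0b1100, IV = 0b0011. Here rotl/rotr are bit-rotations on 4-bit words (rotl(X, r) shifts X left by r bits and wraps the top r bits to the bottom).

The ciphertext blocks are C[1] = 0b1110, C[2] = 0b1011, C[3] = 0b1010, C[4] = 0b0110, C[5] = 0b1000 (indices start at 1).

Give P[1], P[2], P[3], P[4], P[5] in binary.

OFB decryption: S_i = E(K, S_{i−1}) with S_{0} = IV; P_i = C_i ⊕ S_i.
P[1]: S = E(K, 0b0011) = 0b1010; 0b1110 ⊕ 0b1010 = 0b0100.
P[2]: S = E(K, 0b1010) = 0b1001; 0b1011 ⊕ 0b1001 = 0b0010.
P[3]: S = E(K, 0b1001) = 0b1111; 0b1010 ⊕ 0b1111 = 0b0101.
P[4]: S = E(K, 0b1111) = 0b0011; 0b0110 ⊕ 0b0011 = 0b0101.
P[5]: S = E(K, 0b0011) = 0b1010; 0b1000 ⊕ 0b1010 = 0b0010.

P[1] = 0b0100, P[2] = 0b0010, P[3] = 0b0101, P[4] = 0b0101, P[5] = 0b0010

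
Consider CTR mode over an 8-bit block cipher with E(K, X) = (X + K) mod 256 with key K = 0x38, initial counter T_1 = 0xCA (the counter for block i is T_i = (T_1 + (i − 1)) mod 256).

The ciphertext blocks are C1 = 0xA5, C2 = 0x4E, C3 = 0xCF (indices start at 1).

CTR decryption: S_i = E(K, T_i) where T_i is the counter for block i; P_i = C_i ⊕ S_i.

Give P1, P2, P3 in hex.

P1: T = 0xCA, S = E(K, T) = 0x02; 0xA5 ⊕ 0x02 = 0xA7.
P2: T = 0xCB, S = E(K, T) = 0x03; 0x4E ⊕ 0x03 = 0x4D.
P3: T = 0xCC, S = E(K, T) = 0x04; 0xCF ⊕ 0x04 = 0xCB.

P1 = 0xA7, P2 = 0x4D, P3 = 0xCB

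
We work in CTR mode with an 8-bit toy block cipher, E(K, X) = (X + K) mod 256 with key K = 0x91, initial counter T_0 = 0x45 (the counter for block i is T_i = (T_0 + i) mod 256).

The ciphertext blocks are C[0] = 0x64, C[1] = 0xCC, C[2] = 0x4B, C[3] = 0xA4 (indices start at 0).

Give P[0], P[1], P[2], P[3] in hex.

P[0] = 0xB2, P[1] = 0x1B, P[2] = 0x93, P[3] = 0x7D

CTR decryption: S_i = E(K, T_i) where T_i is the counter for block i; P_i = C_i ⊕ S_i.
P[0]: T = 0x45, S = E(K, T) = 0xD6; 0x64 ⊕ 0xD6 = 0xB2.
P[1]: T = 0x46, S = E(K, T) = 0xD7; 0xCC ⊕ 0xD7 = 0x1B.
P[2]: T = 0x47, S = E(K, T) = 0xD8; 0x4B ⊕ 0xD8 = 0x93.
P[3]: T = 0x48, S = E(K, T) = 0xD9; 0xA4 ⊕ 0xD9 = 0x7D.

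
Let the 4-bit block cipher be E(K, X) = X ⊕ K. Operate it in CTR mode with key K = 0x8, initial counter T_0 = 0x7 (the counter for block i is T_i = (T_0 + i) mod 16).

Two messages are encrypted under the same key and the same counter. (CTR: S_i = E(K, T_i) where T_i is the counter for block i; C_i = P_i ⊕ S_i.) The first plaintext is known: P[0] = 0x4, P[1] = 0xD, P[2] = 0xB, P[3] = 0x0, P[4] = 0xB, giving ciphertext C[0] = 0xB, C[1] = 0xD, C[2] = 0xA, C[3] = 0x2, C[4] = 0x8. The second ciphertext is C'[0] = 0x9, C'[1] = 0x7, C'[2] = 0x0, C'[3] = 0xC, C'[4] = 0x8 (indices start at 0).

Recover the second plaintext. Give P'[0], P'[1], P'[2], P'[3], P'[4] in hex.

In CTR with a reused counter, both messages share the same keystream S_i, so C_i ⊕ C'_i = P_i ⊕ P'_i and thus P'_i = P_i ⊕ C_i ⊕ C'_i.
P'[0]: 0x4 ⊕ 0xB ⊕ 0x9 = 0x6.
P'[1]: 0xD ⊕ 0xD ⊕ 0x7 = 0x7.
P'[2]: 0xB ⊕ 0xA ⊕ 0x0 = 0x1.
P'[3]: 0x0 ⊕ 0x2 ⊕ 0xC = 0xE.
P'[4]: 0xB ⊕ 0x8 ⊕ 0x8 = 0xB.

P'[0] = 0x6, P'[1] = 0x7, P'[2] = 0x1, P'[3] = 0xE, P'[4] = 0xB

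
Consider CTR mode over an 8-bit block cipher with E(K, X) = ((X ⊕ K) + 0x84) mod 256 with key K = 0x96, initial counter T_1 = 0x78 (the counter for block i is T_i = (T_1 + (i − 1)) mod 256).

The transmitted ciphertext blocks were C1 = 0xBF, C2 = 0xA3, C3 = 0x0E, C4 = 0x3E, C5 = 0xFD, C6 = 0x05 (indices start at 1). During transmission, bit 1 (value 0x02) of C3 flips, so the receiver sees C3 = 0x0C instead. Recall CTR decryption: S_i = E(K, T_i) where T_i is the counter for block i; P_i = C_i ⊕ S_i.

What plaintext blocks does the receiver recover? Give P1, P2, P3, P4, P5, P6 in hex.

P1 = 0xCD, P2 = 0xD0, P3 = 0x7C, P4 = 0x4F, P5 = 0x93, P6 = 0x6A

Only C3 changed, to 0x0C. In CTR, a change in C_i flips the same bit in P_i only; the keystream is unaffected. Decrypting the received ciphertext:
P1: T = 0x78, S = E(K, T) = 0x72; 0xBF ⊕ 0x72 = 0xCD.
P2: T = 0x79, S = E(K, T) = 0x73; 0xA3 ⊕ 0x73 = 0xD0.
P3: T = 0x7A, S = E(K, T) = 0x70; 0x0C ⊕ 0x70 = 0x7C.
P4: T = 0x7B, S = E(K, T) = 0x71; 0x3E ⊕ 0x71 = 0x4F.
P5: T = 0x7C, S = E(K, T) = 0x6E; 0xFD ⊕ 0x6E = 0x93.
P6: T = 0x7D, S = E(K, T) = 0x6F; 0x05 ⊕ 0x6F = 0x6A.
Blocks that differ from the original plaintext: P3.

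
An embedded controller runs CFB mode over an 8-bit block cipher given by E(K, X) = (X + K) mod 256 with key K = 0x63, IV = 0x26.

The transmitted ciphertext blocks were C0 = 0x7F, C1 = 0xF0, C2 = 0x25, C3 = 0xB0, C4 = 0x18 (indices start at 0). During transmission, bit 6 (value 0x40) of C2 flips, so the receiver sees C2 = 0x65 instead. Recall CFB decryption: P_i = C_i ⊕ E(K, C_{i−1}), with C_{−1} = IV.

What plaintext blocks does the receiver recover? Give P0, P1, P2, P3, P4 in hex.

P0 = 0xF6, P1 = 0x12, P2 = 0x36, P3 = 0x78, P4 = 0x0B

Only C2 changed, to 0x65. In CFB, a change in C_i flips the same bit in P_i and garbles P_{i+1}. Decrypting the received ciphertext:
P0: E(K, 0x26) = 0x89; 0x7F ⊕ 0x89 = 0xF6.
P1: E(K, 0x7F) = 0xE2; 0xF0 ⊕ 0xE2 = 0x12.
P2: E(K, 0xF0) = 0x53; 0x65 ⊕ 0x53 = 0x36.
P3: E(K, 0x65) = 0xC8; 0xB0 ⊕ 0xC8 = 0x78.
P4: E(K, 0xB0) = 0x13; 0x18 ⊕ 0x13 = 0x0B.
Blocks that differ from the original plaintext: P2, P3.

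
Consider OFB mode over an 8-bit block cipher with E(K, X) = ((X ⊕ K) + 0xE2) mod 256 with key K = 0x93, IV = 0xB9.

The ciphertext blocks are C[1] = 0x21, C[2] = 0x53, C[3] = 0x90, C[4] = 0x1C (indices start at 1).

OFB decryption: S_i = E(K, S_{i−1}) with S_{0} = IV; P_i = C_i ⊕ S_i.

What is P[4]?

P[4] = 0x55

P[1]: S = E(K, 0xB9) = 0x0C; 0x21 ⊕ 0x0C = 0x2D.
P[2]: S = E(K, 0x0C) = 0x81; 0x53 ⊕ 0x81 = 0xD2.
P[3]: S = E(K, 0x81) = 0xF4; 0x90 ⊕ 0xF4 = 0x64.
P[4]: S = E(K, 0xF4) = 0x49; 0x1C ⊕ 0x49 = 0x55.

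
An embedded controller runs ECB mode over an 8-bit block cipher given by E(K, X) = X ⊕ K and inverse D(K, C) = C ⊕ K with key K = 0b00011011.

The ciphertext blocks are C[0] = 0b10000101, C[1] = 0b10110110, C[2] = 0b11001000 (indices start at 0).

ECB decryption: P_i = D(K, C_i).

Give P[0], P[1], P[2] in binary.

P[0]: D(K, 0b10000101) = 0b10011110.
P[1]: D(K, 0b10110110) = 0b10101101.
P[2]: D(K, 0b11001000) = 0b11010011.

P[0] = 0b10011110, P[1] = 0b10101101, P[2] = 0b11010011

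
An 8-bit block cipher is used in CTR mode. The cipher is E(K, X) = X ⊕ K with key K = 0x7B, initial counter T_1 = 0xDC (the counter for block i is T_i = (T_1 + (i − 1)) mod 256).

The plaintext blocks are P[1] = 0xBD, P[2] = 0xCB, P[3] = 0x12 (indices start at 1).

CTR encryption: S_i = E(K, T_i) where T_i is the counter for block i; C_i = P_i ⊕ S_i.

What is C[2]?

C[1]: T = 0xDC, S = E(K, T) = 0xA7; 0xBD ⊕ 0xA7 = 0x1A.
C[2]: T = 0xDD, S = E(K, T) = 0xA6; 0xCB ⊕ 0xA6 = 0x6D.

C[2] = 0x6D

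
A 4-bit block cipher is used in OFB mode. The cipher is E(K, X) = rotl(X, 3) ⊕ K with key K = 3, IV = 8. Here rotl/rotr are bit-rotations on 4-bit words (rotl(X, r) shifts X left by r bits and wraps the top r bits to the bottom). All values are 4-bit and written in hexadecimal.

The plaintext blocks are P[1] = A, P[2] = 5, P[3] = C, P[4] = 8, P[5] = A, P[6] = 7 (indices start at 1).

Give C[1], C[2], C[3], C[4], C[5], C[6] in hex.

OFB encryption: S_i = E(K, S_{i−1}) with S_{0} = IV; C_i = P_i ⊕ S_i.
C[1]: S = E(K, 8) = 7; A ⊕ 7 = D.
C[2]: S = E(K, 7) = 8; 5 ⊕ 8 = D.
C[3]: S = E(K, 8) = 7; C ⊕ 7 = B.
C[4]: S = E(K, 7) = 8; 8 ⊕ 8 = 0.
C[5]: S = E(K, 8) = 7; A ⊕ 7 = D.
C[6]: S = E(K, 7) = 8; 7 ⊕ 8 = F.

C[1] = D, C[2] = D, C[3] = B, C[4] = 0, C[5] = D, C[6] = F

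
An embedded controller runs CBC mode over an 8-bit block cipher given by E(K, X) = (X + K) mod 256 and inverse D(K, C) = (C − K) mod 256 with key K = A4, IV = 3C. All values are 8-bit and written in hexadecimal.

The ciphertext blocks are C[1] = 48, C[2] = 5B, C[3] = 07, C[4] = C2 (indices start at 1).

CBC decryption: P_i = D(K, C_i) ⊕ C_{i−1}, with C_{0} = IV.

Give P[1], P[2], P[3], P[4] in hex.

P[1] = 98, P[2] = FF, P[3] = 38, P[4] = 19

P[1]: D(K, 48) = A4; A4 ⊕ 3C = 98.
P[2]: D(K, 5B) = B7; B7 ⊕ 48 = FF.
P[3]: D(K, 07) = 63; 63 ⊕ 5B = 38.
P[4]: D(K, C2) = 1E; 1E ⊕ 07 = 19.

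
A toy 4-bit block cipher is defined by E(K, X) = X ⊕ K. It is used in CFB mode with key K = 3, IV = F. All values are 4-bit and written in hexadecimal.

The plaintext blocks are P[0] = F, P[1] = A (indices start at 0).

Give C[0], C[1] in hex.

C[0] = 3, C[1] = A

CFB encryption: C_i = P_i ⊕ E(K, C_{i−1}), with C_{−1} = IV.
C[0]: E(K, F) = C; F ⊕ C = 3.
C[1]: E(K, 3) = 0; A ⊕ 0 = A.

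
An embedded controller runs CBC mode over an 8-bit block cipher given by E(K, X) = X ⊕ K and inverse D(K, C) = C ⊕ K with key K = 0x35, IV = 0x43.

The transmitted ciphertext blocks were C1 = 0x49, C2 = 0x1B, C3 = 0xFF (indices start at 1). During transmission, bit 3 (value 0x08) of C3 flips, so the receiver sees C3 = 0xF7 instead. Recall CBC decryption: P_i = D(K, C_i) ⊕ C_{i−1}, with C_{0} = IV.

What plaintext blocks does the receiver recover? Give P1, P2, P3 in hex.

Only C3 changed, to 0xF7. In CBC, a change in C_i garbles P_i and flips the same bit in P_{i+1}. Decrypting the received ciphertext:
P1: D(K, 0x49) = 0x7C; 0x7C ⊕ 0x43 = 0x3F.
P2: D(K, 0x1B) = 0x2E; 0x2E ⊕ 0x49 = 0x67.
P3: D(K, 0xF7) = 0xC2; 0xC2 ⊕ 0x1B = 0xD9.
Blocks that differ from the original plaintext: P3.

P1 = 0x3F, P2 = 0x67, P3 = 0xD9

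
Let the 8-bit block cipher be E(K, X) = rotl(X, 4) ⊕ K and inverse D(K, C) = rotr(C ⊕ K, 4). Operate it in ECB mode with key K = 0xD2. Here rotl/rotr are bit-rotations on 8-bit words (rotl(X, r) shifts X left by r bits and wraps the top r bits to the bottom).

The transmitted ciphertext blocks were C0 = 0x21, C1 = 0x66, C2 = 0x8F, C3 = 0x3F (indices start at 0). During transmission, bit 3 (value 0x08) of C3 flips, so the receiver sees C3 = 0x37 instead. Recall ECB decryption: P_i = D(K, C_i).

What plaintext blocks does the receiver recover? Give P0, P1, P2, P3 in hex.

P0 = 0x3F, P1 = 0x4B, P2 = 0xD5, P3 = 0x5E

Only C3 changed, to 0x37. In ECB, a change in C_i affects only P_i. Decrypting the received ciphertext:
P0: D(K, 0x21) = 0x3F.
P1: D(K, 0x66) = 0x4B.
P2: D(K, 0x8F) = 0xD5.
P3: D(K, 0x37) = 0x5E.
Blocks that differ from the original plaintext: P3.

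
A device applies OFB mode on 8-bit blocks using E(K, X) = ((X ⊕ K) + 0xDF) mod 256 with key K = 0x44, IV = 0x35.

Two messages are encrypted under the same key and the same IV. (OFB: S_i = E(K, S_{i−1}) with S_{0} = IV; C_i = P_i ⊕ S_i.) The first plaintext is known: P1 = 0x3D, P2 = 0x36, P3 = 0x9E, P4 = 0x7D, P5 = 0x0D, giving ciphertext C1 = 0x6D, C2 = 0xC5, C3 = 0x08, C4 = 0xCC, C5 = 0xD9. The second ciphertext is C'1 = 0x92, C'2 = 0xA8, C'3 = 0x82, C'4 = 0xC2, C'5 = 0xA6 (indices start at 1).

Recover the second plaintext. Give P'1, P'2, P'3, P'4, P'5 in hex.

P'1 = 0xC2, P'2 = 0x5B, P'3 = 0x14, P'4 = 0x73, P'5 = 0x72

In OFB with a reused IV, both messages share the same keystream S_i, so C_i ⊕ C'_i = P_i ⊕ P'_i and thus P'_i = P_i ⊕ C_i ⊕ C'_i.
P'1: 0x3D ⊕ 0x6D ⊕ 0x92 = 0xC2.
P'2: 0x36 ⊕ 0xC5 ⊕ 0xA8 = 0x5B.
P'3: 0x9E ⊕ 0x08 ⊕ 0x82 = 0x14.
P'4: 0x7D ⊕ 0xCC ⊕ 0xC2 = 0x73.
P'5: 0x0D ⊕ 0xD9 ⊕ 0xA6 = 0x72.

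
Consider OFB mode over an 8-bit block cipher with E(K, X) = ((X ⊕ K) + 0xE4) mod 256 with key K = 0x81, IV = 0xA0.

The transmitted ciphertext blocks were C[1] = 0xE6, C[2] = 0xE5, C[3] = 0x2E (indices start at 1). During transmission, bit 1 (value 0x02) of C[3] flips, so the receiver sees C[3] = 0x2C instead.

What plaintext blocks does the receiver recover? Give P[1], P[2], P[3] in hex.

OFB decryption: S_i = E(K, S_{i−1}) with S_{0} = IV; P_i = C_i ⊕ S_i.
Only C[3] changed, to 0x2C. In OFB, a change in C_i flips the same bit in P_i only; the keystream is unaffected. Decrypting the received ciphertext:
P[1]: S = E(K, 0xA0) = 0x05; 0xE6 ⊕ 0x05 = 0xE3.
P[2]: S = E(K, 0x05) = 0x68; 0xE5 ⊕ 0x68 = 0x8D.
P[3]: S = E(K, 0x68) = 0xCD; 0x2C ⊕ 0xCD = 0xE1.
Blocks that differ from the original plaintext: P[3].

P[1] = 0xE3, P[2] = 0x8D, P[3] = 0xE1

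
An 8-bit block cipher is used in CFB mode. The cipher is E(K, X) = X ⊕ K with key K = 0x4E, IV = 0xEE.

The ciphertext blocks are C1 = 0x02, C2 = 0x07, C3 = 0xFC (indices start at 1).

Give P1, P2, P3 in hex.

P1 = 0xA2, P2 = 0x4B, P3 = 0xB5

CFB decryption: P_i = C_i ⊕ E(K, C_{i−1}), with C_{0} = IV.
P1: E(K, 0xEE) = 0xA0; 0x02 ⊕ 0xA0 = 0xA2.
P2: E(K, 0x02) = 0x4C; 0x07 ⊕ 0x4C = 0x4B.
P3: E(K, 0x07) = 0x49; 0xFC ⊕ 0x49 = 0xB5.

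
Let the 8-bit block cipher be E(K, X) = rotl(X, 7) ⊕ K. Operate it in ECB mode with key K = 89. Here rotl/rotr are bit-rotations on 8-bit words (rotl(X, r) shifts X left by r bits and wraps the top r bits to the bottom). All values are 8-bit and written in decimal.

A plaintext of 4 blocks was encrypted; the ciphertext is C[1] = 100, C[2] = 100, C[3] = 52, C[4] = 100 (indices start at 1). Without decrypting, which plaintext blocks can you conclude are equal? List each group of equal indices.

P[1] = P[2] = P[4]

ECB encrypts each block independently with the same key, so equal ciphertext blocks imply equal plaintext blocks.
C[1] = C[2] = C[4] = 100, so P[1] = P[2] = P[4].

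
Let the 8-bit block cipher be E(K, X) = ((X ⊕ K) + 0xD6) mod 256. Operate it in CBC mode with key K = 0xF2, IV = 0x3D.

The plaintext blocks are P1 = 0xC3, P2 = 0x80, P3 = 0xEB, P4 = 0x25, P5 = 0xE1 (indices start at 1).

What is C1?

C1 = 0xE2

CBC encryption: C_i = E(K, P_i ⊕ C_{i−1}), with C_{0} = IV.
C1: P1 ⊕ 0x3D = 0xFE; E(K, 0xFE) = 0xE2.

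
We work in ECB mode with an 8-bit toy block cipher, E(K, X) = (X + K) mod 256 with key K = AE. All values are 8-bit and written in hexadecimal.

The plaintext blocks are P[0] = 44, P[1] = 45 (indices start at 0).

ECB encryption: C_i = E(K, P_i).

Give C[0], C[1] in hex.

C[0] = F2, C[1] = F3

C[0]: E(K, 44) = F2.
C[1]: E(K, 45) = F3.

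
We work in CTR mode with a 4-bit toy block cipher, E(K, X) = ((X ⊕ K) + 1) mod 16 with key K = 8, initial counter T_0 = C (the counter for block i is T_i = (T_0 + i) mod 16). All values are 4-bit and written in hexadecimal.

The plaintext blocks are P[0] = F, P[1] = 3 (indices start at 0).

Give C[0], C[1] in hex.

C[0] = A, C[1] = 5

CTR encryption: S_i = E(K, T_i) where T_i is the counter for block i; C_i = P_i ⊕ S_i.
C[0]: T = C, S = E(K, T) = 5; F ⊕ 5 = A.
C[1]: T = D, S = E(K, T) = 6; 3 ⊕ 6 = 5.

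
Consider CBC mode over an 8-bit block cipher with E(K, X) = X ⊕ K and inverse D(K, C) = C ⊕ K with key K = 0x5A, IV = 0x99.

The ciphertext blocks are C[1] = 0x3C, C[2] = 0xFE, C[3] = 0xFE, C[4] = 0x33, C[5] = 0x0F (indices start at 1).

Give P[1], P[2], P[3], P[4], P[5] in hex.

CBC decryption: P_i = D(K, C_i) ⊕ C_{i−1}, with C_{0} = IV.
P[1]: D(K, 0x3C) = 0x66; 0x66 ⊕ 0x99 = 0xFF.
P[2]: D(K, 0xFE) = 0xA4; 0xA4 ⊕ 0x3C = 0x98.
P[3]: D(K, 0xFE) = 0xA4; 0xA4 ⊕ 0xFE = 0x5A.
P[4]: D(K, 0x33) = 0x69; 0x69 ⊕ 0xFE = 0x97.
P[5]: D(K, 0x0F) = 0x55; 0x55 ⊕ 0x33 = 0x66.

P[1] = 0xFF, P[2] = 0x98, P[3] = 0x5A, P[4] = 0x97, P[5] = 0x66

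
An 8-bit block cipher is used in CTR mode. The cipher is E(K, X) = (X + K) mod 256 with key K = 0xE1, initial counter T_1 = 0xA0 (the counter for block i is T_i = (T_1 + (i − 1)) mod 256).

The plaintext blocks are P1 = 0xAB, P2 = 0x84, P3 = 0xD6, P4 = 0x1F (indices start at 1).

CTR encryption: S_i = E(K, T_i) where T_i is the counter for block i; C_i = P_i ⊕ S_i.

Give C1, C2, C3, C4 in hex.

C1 = 0x2A, C2 = 0x06, C3 = 0x55, C4 = 0x9B

C1: T = 0xA0, S = E(K, T) = 0x81; 0xAB ⊕ 0x81 = 0x2A.
C2: T = 0xA1, S = E(K, T) = 0x82; 0x84 ⊕ 0x82 = 0x06.
C3: T = 0xA2, S = E(K, T) = 0x83; 0xD6 ⊕ 0x83 = 0x55.
C4: T = 0xA3, S = E(K, T) = 0x84; 0x1F ⊕ 0x84 = 0x9B.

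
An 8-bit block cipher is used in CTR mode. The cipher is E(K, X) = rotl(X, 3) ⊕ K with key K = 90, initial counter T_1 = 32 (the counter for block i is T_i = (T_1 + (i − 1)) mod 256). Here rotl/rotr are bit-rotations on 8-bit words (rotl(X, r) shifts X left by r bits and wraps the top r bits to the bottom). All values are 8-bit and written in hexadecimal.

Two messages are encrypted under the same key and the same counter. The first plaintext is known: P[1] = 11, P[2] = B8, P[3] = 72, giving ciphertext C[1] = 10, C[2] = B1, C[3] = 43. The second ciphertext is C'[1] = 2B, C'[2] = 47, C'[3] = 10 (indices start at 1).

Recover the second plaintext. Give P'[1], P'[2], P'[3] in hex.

P'[1] = 2A, P'[2] = 4E, P'[3] = 21

In CTR with a reused counter, both messages share the same keystream S_i, so C_i ⊕ C'_i = P_i ⊕ P'_i and thus P'_i = P_i ⊕ C_i ⊕ C'_i.
P'[1]: 11 ⊕ 10 ⊕ 2B = 2A.
P'[2]: B8 ⊕ B1 ⊕ 47 = 4E.
P'[3]: 72 ⊕ 43 ⊕ 10 = 21.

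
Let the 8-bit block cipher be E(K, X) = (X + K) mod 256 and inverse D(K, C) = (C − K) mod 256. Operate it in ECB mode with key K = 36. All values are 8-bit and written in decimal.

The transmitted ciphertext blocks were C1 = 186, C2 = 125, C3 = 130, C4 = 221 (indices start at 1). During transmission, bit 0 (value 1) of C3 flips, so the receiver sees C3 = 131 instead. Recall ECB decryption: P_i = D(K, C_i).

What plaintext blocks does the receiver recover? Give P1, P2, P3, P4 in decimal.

P1 = 150, P2 = 89, P3 = 95, P4 = 185

Only C3 changed, to 131. In ECB, a change in C_i affects only P_i. Decrypting the received ciphertext:
P1: D(K, 186) = 150.
P2: D(K, 125) = 89.
P3: D(K, 131) = 95.
P4: D(K, 221) = 185.
Blocks that differ from the original plaintext: P3.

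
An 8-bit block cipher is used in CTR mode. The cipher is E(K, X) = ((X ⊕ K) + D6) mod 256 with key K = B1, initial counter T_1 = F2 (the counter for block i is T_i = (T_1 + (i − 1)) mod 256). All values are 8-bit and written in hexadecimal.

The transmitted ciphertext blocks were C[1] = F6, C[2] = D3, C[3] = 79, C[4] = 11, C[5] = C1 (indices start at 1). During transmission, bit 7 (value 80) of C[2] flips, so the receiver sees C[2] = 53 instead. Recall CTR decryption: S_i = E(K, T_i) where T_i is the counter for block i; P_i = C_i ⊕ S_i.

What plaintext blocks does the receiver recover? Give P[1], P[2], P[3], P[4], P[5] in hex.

P[1] = EF, P[2] = 4B, P[3] = 62, P[4] = 0B, P[5] = DC

Only C[2] changed, to 53. In CTR, a change in C_i flips the same bit in P_i only; the keystream is unaffected. Decrypting the received ciphertext:
P[1]: T = F2, S = E(K, T) = 19; F6 ⊕ 19 = EF.
P[2]: T = F3, S = E(K, T) = 18; 53 ⊕ 18 = 4B.
P[3]: T = F4, S = E(K, T) = 1B; 79 ⊕ 1B = 62.
P[4]: T = F5, S = E(K, T) = 1A; 11 ⊕ 1A = 0B.
P[5]: T = F6, S = E(K, T) = 1D; C1 ⊕ 1D = DC.
Blocks that differ from the original plaintext: P[2].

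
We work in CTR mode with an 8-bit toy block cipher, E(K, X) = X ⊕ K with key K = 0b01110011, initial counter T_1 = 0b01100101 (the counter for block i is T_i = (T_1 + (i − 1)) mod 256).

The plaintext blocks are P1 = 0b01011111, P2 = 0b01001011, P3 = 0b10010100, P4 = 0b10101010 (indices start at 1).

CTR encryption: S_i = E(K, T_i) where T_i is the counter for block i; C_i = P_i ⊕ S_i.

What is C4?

C1: T = 0b01100101, S = E(K, T) = 0b00010110; 0b01011111 ⊕ 0b00010110 = 0b01001001.
C2: T = 0b01100110, S = E(K, T) = 0b00010101; 0b01001011 ⊕ 0b00010101 = 0b01011110.
C3: T = 0b01100111, S = E(K, T) = 0b00010100; 0b10010100 ⊕ 0b00010100 = 0b10000000.
C4: T = 0b01101000, S = E(K, T) = 0b00011011; 0b10101010 ⊕ 0b00011011 = 0b10110001.

C4 = 0b10110001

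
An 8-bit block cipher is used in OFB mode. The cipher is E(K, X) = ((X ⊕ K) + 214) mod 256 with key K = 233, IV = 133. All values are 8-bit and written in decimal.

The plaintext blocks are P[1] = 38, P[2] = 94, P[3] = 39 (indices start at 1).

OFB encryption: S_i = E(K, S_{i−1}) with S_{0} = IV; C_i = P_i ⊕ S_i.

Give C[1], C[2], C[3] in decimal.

C[1] = 100, C[2] = 223, C[3] = 25

C[1]: S = E(K, 133) = 66; 38 ⊕ 66 = 100.
C[2]: S = E(K, 66) = 129; 94 ⊕ 129 = 223.
C[3]: S = E(K, 129) = 62; 39 ⊕ 62 = 25.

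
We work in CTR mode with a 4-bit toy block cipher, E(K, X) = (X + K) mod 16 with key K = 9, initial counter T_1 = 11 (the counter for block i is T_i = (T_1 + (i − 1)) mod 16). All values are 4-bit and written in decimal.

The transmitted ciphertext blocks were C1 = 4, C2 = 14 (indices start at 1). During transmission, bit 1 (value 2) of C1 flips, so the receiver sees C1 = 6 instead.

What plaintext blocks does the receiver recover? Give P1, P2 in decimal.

CTR decryption: S_i = E(K, T_i) where T_i is the counter for block i; P_i = C_i ⊕ S_i.
Only C1 changed, to 6. In CTR, a change in C_i flips the same bit in P_i only; the keystream is unaffected. Decrypting the received ciphertext:
P1: T = 11, S = E(K, T) = 4; 6 ⊕ 4 = 2.
P2: T = 12, S = E(K, T) = 5; 14 ⊕ 5 = 11.
Blocks that differ from the original plaintext: P1.

P1 = 2, P2 = 11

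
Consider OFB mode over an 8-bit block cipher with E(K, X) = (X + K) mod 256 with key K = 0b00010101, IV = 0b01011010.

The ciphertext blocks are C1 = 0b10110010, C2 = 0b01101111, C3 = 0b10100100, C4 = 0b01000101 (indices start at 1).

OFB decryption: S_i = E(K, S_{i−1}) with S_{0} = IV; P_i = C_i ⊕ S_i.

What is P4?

P1: S = E(K, 0b01011010) = 0b01101111; 0b10110010 ⊕ 0b01101111 = 0b11011101.
P2: S = E(K, 0b01101111) = 0b10000100; 0b01101111 ⊕ 0b10000100 = 0b11101011.
P3: S = E(K, 0b10000100) = 0b10011001; 0b10100100 ⊕ 0b10011001 = 0b00111101.
P4: S = E(K, 0b10011001) = 0b10101110; 0b01000101 ⊕ 0b10101110 = 0b11101011.

P4 = 0b11101011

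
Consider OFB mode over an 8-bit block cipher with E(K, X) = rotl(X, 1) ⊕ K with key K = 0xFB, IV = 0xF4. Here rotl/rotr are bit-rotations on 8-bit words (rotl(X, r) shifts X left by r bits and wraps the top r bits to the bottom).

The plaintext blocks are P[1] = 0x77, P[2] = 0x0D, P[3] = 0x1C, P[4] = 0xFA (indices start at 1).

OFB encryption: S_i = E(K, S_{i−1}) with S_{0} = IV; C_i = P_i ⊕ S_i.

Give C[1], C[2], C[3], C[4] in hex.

C[1]: S = E(K, 0xF4) = 0x12; 0x77 ⊕ 0x12 = 0x65.
C[2]: S = E(K, 0x12) = 0xDF; 0x0D ⊕ 0xDF = 0xD2.
C[3]: S = E(K, 0xDF) = 0x44; 0x1C ⊕ 0x44 = 0x58.
C[4]: S = E(K, 0x44) = 0x73; 0xFA ⊕ 0x73 = 0x89.

C[1] = 0x65, C[2] = 0xD2, C[3] = 0x58, C[4] = 0x89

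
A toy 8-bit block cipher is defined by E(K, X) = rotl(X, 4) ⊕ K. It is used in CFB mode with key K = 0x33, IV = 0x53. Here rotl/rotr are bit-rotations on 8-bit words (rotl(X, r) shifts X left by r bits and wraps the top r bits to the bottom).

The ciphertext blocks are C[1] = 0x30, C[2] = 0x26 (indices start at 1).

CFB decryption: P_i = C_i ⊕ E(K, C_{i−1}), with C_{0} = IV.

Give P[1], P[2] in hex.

P[1]: E(K, 0x53) = 0x06; 0x30 ⊕ 0x06 = 0x36.
P[2]: E(K, 0x30) = 0x30; 0x26 ⊕ 0x30 = 0x16.

P[1] = 0x36, P[2] = 0x16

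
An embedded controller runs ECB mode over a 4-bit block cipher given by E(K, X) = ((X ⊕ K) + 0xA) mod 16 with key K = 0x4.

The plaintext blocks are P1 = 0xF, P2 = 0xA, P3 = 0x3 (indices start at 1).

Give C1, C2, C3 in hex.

C1 = 0x5, C2 = 0x8, C3 = 0x1

ECB encryption: C_i = E(K, P_i).
C1: E(K, 0xF) = 0x5.
C2: E(K, 0xA) = 0x8.
C3: E(K, 0x3) = 0x1.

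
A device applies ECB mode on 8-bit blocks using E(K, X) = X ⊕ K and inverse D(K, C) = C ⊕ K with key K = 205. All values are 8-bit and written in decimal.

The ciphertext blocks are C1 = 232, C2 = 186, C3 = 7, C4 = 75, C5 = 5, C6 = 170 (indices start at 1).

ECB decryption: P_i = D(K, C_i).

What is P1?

P1: D(K, 232) = 37.

P1 = 37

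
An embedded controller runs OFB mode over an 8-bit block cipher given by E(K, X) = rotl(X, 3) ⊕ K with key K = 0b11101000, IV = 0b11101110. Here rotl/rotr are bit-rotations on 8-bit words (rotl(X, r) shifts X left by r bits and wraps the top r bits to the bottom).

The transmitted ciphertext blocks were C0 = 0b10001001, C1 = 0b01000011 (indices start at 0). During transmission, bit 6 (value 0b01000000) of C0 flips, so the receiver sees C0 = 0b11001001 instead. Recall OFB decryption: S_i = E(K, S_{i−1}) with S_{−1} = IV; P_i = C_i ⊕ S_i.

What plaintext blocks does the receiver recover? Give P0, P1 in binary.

Only C0 changed, to 0b11001001. In OFB, a change in C_i flips the same bit in P_i only; the keystream is unaffected. Decrypting the received ciphertext:
P0: S = E(K, 0b11101110) = 0b10011111; 0b11001001 ⊕ 0b10011111 = 0b01010110.
P1: S = E(K, 0b10011111) = 0b00010100; 0b01000011 ⊕ 0b00010100 = 0b01010111.
Blocks that differ from the original plaintext: P0.

P0 = 0b01010110, P1 = 0b01010111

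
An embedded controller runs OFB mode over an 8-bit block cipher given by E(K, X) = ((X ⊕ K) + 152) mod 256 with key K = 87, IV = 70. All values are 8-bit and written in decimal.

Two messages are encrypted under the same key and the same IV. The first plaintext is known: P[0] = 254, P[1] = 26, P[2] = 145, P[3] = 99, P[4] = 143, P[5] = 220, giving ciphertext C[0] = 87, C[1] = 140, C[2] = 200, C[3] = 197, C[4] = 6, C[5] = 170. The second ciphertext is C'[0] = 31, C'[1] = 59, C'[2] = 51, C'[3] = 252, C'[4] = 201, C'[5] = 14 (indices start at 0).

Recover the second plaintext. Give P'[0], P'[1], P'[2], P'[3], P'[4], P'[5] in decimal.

In OFB with a reused IV, both messages share the same keystream S_i, so C_i ⊕ C'_i = P_i ⊕ P'_i and thus P'_i = P_i ⊕ C_i ⊕ C'_i.
P'[0]: 254 ⊕ 87 ⊕ 31 = 182.
P'[1]: 26 ⊕ 140 ⊕ 59 = 173.
P'[2]: 145 ⊕ 200 ⊕ 51 = 106.
P'[3]: 99 ⊕ 197 ⊕ 252 = 90.
P'[4]: 143 ⊕ 6 ⊕ 201 = 64.
P'[5]: 220 ⊕ 170 ⊕ 14 = 120.

P'[0] = 182, P'[1] = 173, P'[2] = 106, P'[3] = 90, P'[4] = 64, P'[5] = 120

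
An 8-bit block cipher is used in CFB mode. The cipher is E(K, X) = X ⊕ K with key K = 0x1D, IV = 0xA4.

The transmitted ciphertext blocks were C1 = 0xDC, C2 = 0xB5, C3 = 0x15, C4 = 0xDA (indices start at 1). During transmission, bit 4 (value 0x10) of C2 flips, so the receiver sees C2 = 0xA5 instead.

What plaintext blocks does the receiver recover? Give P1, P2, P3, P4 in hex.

P1 = 0x65, P2 = 0x64, P3 = 0xAD, P4 = 0xD2

CFB decryption: P_i = C_i ⊕ E(K, C_{i−1}), with C_{0} = IV.
Only C2 changed, to 0xA5. In CFB, a change in C_i flips the same bit in P_i and garbles P_{i+1}. Decrypting the received ciphertext:
P1: E(K, 0xA4) = 0xB9; 0xDC ⊕ 0xB9 = 0x65.
P2: E(K, 0xDC) = 0xC1; 0xA5 ⊕ 0xC1 = 0x64.
P3: E(K, 0xA5) = 0xB8; 0x15 ⊕ 0xB8 = 0xAD.
P4: E(K, 0x15) = 0x08; 0xDA ⊕ 0x08 = 0xD2.
Blocks that differ from the original plaintext: P2, P3.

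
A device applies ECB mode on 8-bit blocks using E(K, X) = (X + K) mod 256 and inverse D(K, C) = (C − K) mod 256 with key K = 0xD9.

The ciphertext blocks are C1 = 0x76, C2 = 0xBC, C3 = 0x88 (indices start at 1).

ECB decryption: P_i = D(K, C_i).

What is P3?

P3: D(K, 0x88) = 0xAF.

P3 = 0xAF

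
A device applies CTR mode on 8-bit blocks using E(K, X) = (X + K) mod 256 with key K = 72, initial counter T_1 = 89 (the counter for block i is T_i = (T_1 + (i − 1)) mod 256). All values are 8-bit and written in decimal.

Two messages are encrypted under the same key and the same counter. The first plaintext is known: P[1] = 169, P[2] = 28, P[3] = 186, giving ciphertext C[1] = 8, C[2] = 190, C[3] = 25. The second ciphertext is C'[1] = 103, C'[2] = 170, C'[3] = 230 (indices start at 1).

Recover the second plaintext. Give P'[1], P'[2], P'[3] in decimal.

In CTR with a reused counter, both messages share the same keystream S_i, so C_i ⊕ C'_i = P_i ⊕ P'_i and thus P'_i = P_i ⊕ C_i ⊕ C'_i.
P'[1]: 169 ⊕ 8 ⊕ 103 = 198.
P'[2]: 28 ⊕ 190 ⊕ 170 = 8.
P'[3]: 186 ⊕ 25 ⊕ 230 = 69.

P'[1] = 198, P'[2] = 8, P'[3] = 69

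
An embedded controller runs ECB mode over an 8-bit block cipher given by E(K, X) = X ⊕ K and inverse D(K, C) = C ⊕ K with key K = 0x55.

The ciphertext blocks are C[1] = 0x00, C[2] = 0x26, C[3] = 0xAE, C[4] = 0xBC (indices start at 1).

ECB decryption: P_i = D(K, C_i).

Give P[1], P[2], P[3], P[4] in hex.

P[1] = 0x55, P[2] = 0x73, P[3] = 0xFB, P[4] = 0xE9

P[1]: D(K, 0x00) = 0x55.
P[2]: D(K, 0x26) = 0x73.
P[3]: D(K, 0xAE) = 0xFB.
P[4]: D(K, 0xBC) = 0xE9.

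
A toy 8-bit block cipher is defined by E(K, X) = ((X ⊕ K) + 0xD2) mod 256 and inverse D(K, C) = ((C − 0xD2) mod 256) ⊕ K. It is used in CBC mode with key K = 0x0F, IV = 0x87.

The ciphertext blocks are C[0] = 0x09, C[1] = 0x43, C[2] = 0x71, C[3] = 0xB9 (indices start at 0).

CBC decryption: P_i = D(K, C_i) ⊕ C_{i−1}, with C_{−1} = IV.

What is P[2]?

P[2]: D(K, 0x71) = 0x90; 0x90 ⊕ 0x43 = 0xD3.

P[2] = 0xD3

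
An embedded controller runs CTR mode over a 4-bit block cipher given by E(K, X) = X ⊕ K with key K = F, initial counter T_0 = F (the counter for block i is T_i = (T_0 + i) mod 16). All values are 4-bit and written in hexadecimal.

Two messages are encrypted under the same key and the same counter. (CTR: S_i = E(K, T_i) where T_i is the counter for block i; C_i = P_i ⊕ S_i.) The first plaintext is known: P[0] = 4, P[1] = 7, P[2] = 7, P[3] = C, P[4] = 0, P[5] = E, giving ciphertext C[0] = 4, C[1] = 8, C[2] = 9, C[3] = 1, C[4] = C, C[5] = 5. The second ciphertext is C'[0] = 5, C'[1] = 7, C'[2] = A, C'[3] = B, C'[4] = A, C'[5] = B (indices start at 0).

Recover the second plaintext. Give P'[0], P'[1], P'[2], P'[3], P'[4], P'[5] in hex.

P'[0] = 5, P'[1] = 8, P'[2] = 4, P'[3] = 6, P'[4] = 6, P'[5] = 0

In CTR with a reused counter, both messages share the same keystream S_i, so C_i ⊕ C'_i = P_i ⊕ P'_i and thus P'_i = P_i ⊕ C_i ⊕ C'_i.
P'[0]: 4 ⊕ 4 ⊕ 5 = 5.
P'[1]: 7 ⊕ 8 ⊕ 7 = 8.
P'[2]: 7 ⊕ 9 ⊕ A = 4.
P'[3]: C ⊕ 1 ⊕ B = 6.
P'[4]: 0 ⊕ C ⊕ A = 6.
P'[5]: E ⊕ 5 ⊕ B = 0.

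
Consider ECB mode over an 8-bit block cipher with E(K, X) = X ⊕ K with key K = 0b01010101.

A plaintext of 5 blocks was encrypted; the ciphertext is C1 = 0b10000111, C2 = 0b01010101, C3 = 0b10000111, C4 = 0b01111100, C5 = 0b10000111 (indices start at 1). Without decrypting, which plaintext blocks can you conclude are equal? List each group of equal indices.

P1 = P3 = P5

ECB encrypts each block independently with the same key, so equal ciphertext blocks imply equal plaintext blocks.
C1 = C3 = C5 = 0b10000111, so P1 = P3 = P5.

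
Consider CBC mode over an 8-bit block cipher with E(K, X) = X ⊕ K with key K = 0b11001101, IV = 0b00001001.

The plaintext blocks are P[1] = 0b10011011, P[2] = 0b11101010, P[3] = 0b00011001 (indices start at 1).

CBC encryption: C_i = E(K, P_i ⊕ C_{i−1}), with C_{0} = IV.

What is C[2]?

C[1]: P[1] ⊕ 0b00001001 = 0b10010010; E(K, 0b10010010) = 0b01011111.
C[2]: P[2] ⊕ 0b01011111 = 0b10110101; E(K, 0b10110101) = 0b01111000.

C[2] = 0b01111000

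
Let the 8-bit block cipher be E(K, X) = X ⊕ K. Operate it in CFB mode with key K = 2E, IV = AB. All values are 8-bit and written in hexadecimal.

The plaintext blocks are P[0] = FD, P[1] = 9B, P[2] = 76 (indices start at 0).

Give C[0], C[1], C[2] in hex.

CFB encryption: C_i = P_i ⊕ E(K, C_{i−1}), with C_{−1} = IV.
C[0]: E(K, AB) = 85; FD ⊕ 85 = 78.
C[1]: E(K, 78) = 56; 9B ⊕ 56 = CD.
C[2]: E(K, CD) = E3; 76 ⊕ E3 = 95.

C[0] = 78, C[1] = CD, C[2] = 95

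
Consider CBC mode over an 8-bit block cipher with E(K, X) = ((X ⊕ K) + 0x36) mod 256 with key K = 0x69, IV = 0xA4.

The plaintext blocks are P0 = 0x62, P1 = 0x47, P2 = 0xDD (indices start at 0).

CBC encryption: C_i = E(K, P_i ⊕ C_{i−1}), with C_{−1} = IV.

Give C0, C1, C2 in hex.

C0: P0 ⊕ 0xA4 = 0xC6; E(K, 0xC6) = 0xE5.
C1: P1 ⊕ 0xE5 = 0xA2; E(K, 0xA2) = 0x01.
C2: P2 ⊕ 0x01 = 0xDC; E(K, 0xDC) = 0xEB.

C0 = 0xE5, C1 = 0x01, C2 = 0xEB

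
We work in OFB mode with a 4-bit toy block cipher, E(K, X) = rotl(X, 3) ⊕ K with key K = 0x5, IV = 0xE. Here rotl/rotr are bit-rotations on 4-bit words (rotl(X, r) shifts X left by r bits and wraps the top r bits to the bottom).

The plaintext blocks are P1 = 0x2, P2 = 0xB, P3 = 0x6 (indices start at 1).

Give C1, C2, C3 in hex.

OFB encryption: S_i = E(K, S_{i−1}) with S_{0} = IV; C_i = P_i ⊕ S_i.
C1: S = E(K, 0xE) = 0x2; 0x2 ⊕ 0x2 = 0x0.
C2: S = E(K, 0x2) = 0x4; 0xB ⊕ 0x4 = 0xF.
C3: S = E(K, 0x4) = 0x7; 0x6 ⊕ 0x7 = 0x1.

C1 = 0x0, C2 = 0xF, C3 = 0x1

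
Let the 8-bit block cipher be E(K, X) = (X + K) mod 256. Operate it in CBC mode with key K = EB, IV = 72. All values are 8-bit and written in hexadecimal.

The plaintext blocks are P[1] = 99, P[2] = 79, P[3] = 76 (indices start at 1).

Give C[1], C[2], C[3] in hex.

C[1] = D6, C[2] = 9A, C[3] = D7

CBC encryption: C_i = E(K, P_i ⊕ C_{i−1}), with C_{0} = IV.
C[1]: P[1] ⊕ 72 = EB; E(K, EB) = D6.
C[2]: P[2] ⊕ D6 = AF; E(K, AF) = 9A.
C[3]: P[3] ⊕ 9A = EC; E(K, EC) = D7.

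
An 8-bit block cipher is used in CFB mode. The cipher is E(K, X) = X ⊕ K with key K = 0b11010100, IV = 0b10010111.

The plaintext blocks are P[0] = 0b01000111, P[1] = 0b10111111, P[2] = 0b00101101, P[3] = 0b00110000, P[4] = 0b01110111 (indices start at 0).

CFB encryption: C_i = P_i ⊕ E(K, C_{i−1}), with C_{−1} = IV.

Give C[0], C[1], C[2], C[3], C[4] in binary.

C[0]: E(K, 0b10010111) = 0b01000011; 0b01000111 ⊕ 0b01000011 = 0b00000100.
C[1]: E(K, 0b00000100) = 0b11010000; 0b10111111 ⊕ 0b11010000 = 0b01101111.
C[2]: E(K, 0b01101111) = 0b10111011; 0b00101101 ⊕ 0b10111011 = 0b10010110.
C[3]: E(K, 0b10010110) = 0b01000010; 0b00110000 ⊕ 0b01000010 = 0b01110010.
C[4]: E(K, 0b01110010) = 0b10100110; 0b01110111 ⊕ 0b10100110 = 0b11010001.

C[0] = 0b00000100, C[1] = 0b01101111, C[2] = 0b10010110, C[3] = 0b01110010, C[4] = 0b11010001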